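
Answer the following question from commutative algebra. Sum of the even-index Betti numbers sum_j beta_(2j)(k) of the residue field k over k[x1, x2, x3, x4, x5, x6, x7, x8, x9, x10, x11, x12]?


Koszul resolution: beta_i(k)=C(n,i), n=12
sum_even C(12,i) = 2^(n-1) = 2^11 = 2048


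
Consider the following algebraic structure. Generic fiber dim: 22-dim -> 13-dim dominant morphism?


dim(fiber)=dim(X)-dim(Y)=22-13=9


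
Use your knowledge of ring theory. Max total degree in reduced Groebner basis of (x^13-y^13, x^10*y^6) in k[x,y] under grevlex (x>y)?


LT(f1)=x^13, LT(f2)=x^10y^6, lcm=x^13y^6
S(f1,f2) = y^6*f1 - x^3*f2 = -y^19
Reduced GB = {f1, f2, y^19}; degrees 13, 16, 19
Max = 19


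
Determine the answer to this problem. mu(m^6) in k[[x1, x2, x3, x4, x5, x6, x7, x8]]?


C(n+d-1,d)=C(13,6)=1716


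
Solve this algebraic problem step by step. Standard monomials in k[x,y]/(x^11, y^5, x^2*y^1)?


k[x,y]/I, I = (x^11, y^5, x^2*y^1)
Rect: 11x5=55. Corner: (11-2)x(5-1)=36.
dim = 55-36 = 19


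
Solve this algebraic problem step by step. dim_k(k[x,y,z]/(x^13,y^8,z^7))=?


Basis: x^iy^jz^k, i<13,j<8,k<7
13*8*7=728


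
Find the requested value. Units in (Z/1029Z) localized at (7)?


Local ring = Z/343Z.
phi(343) = 7^2*(7-1) = 294


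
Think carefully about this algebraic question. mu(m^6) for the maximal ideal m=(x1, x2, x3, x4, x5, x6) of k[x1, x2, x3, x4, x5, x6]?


Graded Nakayama: mu(m^d) = dim_k (m^d/m^(d+1)) = #degree-6 monomials in 6 vars
C(n+d-1,d)=C(11,6)=462


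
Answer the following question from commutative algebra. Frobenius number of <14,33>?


gcd(14,33)=1 => F=ab-a-b=14*33-14-33=462-47=415


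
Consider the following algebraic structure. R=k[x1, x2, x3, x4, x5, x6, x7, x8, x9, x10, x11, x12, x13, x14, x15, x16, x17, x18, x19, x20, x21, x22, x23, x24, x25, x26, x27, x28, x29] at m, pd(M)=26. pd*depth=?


pd+depth=29
depth=29-26=3
pd*depth=26*3=78


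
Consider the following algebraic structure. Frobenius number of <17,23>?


gcd(17,23)=1 => F=ab-a-b=17*23-17-23=391-40=351


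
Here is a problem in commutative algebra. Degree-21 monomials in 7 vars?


C(d+n-1,n-1)=C(27,6)=296010


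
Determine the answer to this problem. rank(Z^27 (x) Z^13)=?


rank(M(x)N) = rank(M)*rank(N)
27*13 = 351


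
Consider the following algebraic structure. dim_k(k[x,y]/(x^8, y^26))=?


Basis: x^i*y^j, i<8, j<26
8*26=208


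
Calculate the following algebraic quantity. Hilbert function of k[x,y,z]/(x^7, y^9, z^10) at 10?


Need i<7, j<9, k<10 with i+j+k=10.
For each i, j ranges over max(0,10-i-9)..min(8,10-i):
  i=0: j in [1,8] -> 8
  i=1: j in [0,8] -> 9
  i=2: j in [0,8] -> 9
  i=3: j in [0,7] -> 8
  i=4: j in [0,6] -> 7
  i=5: j in [0,5] -> 6
  i=6: j in [0,4] -> 5
H(10) = 8+9+9+8+7+6+5 = 52


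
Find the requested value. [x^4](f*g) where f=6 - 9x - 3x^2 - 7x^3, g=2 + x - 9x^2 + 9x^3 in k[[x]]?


[x^4] = sum a_i*b_j, i+j=4
  -9*9=-81
  -3*-9=27
  -7*1=-7
Sum=-61


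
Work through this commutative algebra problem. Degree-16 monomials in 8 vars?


C(d+n-1,n-1)=C(23,7)=245157


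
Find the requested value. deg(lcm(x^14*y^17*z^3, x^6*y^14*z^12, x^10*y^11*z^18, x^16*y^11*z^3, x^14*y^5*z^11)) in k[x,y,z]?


lcm = componentwise max:
x: max(14,6,10,16,14)=16
y: max(17,14,11,11,5)=17
z: max(3,12,18,3,11)=18
Total=16+17+18=51


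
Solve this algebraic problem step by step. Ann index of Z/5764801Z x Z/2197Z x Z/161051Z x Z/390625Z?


Exponent = lcm of the cyclic orders; pairwise coprime => product.
7^8*13^3*11^5*5^8=5764801*2197*161051*390625=796778923427596484375


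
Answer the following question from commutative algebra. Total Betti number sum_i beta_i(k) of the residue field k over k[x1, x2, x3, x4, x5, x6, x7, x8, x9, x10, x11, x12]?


Koszul resolution: beta_i(k)=C(n,i), n=12
sum_i C(12,i) = 2^12 = 4096


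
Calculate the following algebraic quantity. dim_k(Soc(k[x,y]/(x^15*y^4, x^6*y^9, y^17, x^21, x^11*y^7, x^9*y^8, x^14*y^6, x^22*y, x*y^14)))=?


Socle = ann(m) = span of standard monomials u with x*u, y*u in I (staircase corners).
Redundant generators: x^22*y
Minimal generators: x^21, x^15*y^4, x^14*y^6, x^11*y^7, x^9*y^8, x^6*y^9, x*y^14, y^17
Corners: y^16, x^5y^13, x^8y^8, x^10y^7, x^13y^6, x^14y^5, x^20y^3
Socle dim=7


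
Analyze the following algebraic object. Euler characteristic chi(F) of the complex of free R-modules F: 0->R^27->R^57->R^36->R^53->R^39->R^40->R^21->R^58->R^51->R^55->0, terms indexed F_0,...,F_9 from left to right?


chi = sum (-1)^i * rank:
(-1)^0*27=27
(-1)^1*57=-57
(-1)^2*36=36
(-1)^3*53=-53
(-1)^4*39=39
(-1)^5*40=-40
(-1)^6*21=21
(-1)^7*58=-58
(-1)^8*51=51
(-1)^9*55=-55
chi=-89


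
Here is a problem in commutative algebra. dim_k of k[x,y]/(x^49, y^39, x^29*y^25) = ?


k[x,y]/I, I = (x^49, y^39, x^29*y^25)
Rect: 49x39=1911. Corner: (49-29)x(39-25)=280.
dim = 1911-280 = 1631


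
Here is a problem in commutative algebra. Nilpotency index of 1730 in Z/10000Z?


1730^k mod 10000:
k=1: 1730
k=2: 2900
k=3: 7000
k=4: 0
First zero at k = 4


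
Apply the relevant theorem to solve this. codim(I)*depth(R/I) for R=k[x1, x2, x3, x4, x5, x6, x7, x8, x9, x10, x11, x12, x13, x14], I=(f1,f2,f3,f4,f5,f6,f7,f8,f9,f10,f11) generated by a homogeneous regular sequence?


codim=11, depth=dim(R/I)=14-11=3
Product=11*3=33


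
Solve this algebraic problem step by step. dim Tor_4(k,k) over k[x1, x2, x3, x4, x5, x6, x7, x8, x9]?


Koszul: C(n,i)=C(9,4)=126


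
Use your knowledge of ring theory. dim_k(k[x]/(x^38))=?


Basis: 1,x,...,x^37
dim=38


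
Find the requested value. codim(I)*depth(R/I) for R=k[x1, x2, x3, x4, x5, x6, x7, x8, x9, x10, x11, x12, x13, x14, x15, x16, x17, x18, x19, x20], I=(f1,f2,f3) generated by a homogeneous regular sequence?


codim=3, depth=dim(R/I)=20-3=17
Product=3*17=51


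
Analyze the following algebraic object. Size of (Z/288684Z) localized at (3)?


3-primary part: 288684=3^8*44
Size=3^8=6561


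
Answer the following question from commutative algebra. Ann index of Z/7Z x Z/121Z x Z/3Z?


Exponent = lcm of the cyclic orders; pairwise coprime => product.
7^1*11^2*3^1=7*121*3=2541


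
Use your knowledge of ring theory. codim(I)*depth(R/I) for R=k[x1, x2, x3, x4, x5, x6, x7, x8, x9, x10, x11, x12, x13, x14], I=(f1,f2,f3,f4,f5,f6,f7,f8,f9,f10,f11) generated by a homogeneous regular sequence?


codim=11, depth=dim(R/I)=14-11=3
Product=11*3=33


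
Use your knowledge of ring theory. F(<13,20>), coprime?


gcd(13,20)=1 => F=ab-a-b=13*20-13-20=260-33=227


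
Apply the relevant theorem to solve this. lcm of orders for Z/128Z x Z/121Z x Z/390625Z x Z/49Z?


Exponent = lcm of the cyclic orders; pairwise coprime => product.
2^7*11^2*5^8*7^2=128*121*390625*49=296450000000


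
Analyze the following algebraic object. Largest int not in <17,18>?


gcd(17,18)=1 => F=ab-a-b=17*18-17-18=306-35=271


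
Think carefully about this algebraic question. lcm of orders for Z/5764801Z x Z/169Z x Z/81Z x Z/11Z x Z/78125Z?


Exponent = lcm of the cyclic orders; pairwise coprime => product.
7^8*13^2*3^4*11^1*5^7=5764801*169*81*11*78125=67817028888984375


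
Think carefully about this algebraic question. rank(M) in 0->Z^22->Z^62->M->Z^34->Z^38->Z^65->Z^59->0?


Alt sum=0:
(-1)^0*22 + (-1)^1*62 + (-1)^2*? + (-1)^3*34 + (-1)^4*38 + (-1)^5*65 + (-1)^6*59=0
rank(M)=42


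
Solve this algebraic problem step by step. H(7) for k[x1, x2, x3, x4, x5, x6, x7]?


C(d+n-1,n-1)=C(13,6)=1716


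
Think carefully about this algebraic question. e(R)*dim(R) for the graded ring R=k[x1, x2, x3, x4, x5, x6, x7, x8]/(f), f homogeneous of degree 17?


e(R)=deg(f)=17, dim(R)=8-1=7
e*dim=17*7=119


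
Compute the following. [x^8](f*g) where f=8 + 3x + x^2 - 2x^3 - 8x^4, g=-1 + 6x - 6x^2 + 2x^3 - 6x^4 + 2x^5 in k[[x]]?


[x^8] = sum a_i*b_j, i+j=8
  -2*2=-4
  -8*-6=48
Sum=44


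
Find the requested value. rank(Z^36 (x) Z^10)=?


rank(M(x)N) = rank(M)*rank(N)
36*10 = 360


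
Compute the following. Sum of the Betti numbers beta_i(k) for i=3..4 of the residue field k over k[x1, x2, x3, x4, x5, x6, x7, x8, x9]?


Koszul resolution: beta_i(k)=C(n,i), n=9
C(9,3)=84, C(9,4)=126
Sum=210


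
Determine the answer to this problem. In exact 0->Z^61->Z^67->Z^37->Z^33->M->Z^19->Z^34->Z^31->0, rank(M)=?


Alt sum=0:
(-1)^0*61 + (-1)^1*67 + (-1)^2*37 + (-1)^3*33 + (-1)^4*? + (-1)^5*19 + (-1)^6*34 + (-1)^7*31=0
rank(M)=18


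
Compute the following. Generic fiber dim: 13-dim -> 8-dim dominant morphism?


dim(fiber)=dim(X)-dim(Y)=13-8=5


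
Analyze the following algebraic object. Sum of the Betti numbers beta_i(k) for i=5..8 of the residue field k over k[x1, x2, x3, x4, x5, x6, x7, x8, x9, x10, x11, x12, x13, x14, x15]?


Koszul resolution: beta_i(k)=C(n,i), n=15
C(15,5)=3003, C(15,6)=5005, C(15,7)=6435, C(15,8)=6435
Sum=20878


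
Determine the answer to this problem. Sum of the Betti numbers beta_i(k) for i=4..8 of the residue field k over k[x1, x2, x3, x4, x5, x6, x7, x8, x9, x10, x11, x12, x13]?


Koszul resolution: beta_i(k)=C(n,i), n=13
C(13,4)=715, C(13,5)=1287, C(13,6)=1716, C(13,7)=1716, C(13,8)=1287
Sum=6721


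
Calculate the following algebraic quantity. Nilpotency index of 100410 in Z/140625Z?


100410^k mod 140625:
k=1: 100410
k=2: 58725
k=3: 30375
k=4: 78750
k=5: 84375
k=6: 0
First zero at k = 6


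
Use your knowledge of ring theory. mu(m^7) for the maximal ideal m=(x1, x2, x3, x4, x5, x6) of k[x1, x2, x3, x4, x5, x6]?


Graded Nakayama: mu(m^d) = dim_k (m^d/m^(d+1)) = #degree-7 monomials in 6 vars
C(n+d-1,d)=C(12,7)=792


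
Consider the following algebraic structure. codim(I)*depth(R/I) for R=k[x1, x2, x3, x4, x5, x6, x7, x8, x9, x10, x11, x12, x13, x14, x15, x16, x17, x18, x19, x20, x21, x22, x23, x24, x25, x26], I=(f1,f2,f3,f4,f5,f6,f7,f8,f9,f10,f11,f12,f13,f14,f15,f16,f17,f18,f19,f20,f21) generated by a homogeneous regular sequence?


codim=21, depth=dim(R/I)=26-21=5
Product=21*5=105


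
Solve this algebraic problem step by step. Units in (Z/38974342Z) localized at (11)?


Local ring = Z/19487171Z.
phi(19487171) = 11^6*(11-1) = 17715610


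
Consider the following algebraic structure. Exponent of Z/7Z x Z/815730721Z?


Exponent = lcm of the cyclic orders; pairwise coprime => product.
7^1*13^8=7*815730721=5710115047


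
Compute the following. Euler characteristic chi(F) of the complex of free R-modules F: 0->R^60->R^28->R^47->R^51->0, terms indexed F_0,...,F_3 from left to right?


chi = sum (-1)^i * rank:
(-1)^0*60=60
(-1)^1*28=-28
(-1)^2*47=47
(-1)^3*51=-51
chi=28


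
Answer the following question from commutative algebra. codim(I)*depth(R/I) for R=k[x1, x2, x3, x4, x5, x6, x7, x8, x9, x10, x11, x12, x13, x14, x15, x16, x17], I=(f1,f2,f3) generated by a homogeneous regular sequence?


codim=3, depth=dim(R/I)=17-3=14
Product=3*14=42


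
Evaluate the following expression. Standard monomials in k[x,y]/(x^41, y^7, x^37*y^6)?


k[x,y]/I, I = (x^41, y^7, x^37*y^6)
Rect: 41x7=287. Corner: (41-37)x(7-6)=4.
dim = 287-4 = 283


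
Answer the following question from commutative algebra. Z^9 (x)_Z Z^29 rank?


rank(M(x)N) = rank(M)*rank(N)
9*29 = 261


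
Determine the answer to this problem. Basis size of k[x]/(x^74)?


Basis: 1,x,...,x^73
dim=74


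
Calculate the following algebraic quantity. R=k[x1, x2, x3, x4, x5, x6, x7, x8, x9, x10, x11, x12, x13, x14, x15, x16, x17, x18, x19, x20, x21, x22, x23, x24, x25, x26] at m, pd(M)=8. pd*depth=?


pd+depth=26
depth=26-8=18
pd*depth=8*18=144


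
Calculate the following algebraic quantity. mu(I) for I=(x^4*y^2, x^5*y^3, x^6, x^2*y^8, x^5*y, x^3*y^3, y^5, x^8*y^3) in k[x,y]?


Remove redundant (divisible by others).
x^2*y^8 redundant.
x^5*y^3 redundant.
x^8*y^3 redundant.
Min: x^6, x^5*y, x^4*y^2, x^3*y^3, y^5
Count=5


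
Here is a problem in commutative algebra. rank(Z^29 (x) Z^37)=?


rank(M(x)N) = rank(M)*rank(N)
29*37 = 1073


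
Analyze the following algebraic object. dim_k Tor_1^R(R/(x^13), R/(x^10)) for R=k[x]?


Tor_1(R/I,R/J)=(I cap J)/IJ=(x^13)/(x^23)
dim=23-13=min(13,10)=10


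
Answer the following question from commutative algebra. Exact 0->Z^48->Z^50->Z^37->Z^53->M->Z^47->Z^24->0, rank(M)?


Alt sum=0:
(-1)^0*48 + (-1)^1*50 + (-1)^2*37 + (-1)^3*53 + (-1)^4*? + (-1)^5*47 + (-1)^6*24=0
rank(M)=41


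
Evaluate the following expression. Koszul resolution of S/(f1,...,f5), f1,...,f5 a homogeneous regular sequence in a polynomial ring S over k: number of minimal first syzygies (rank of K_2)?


Regular sequence => Koszul complex is the minimal free resolution.
Syz_1 minimally generated by Koszul relations f_i*e_j - f_j*e_i (i<j): mu(Syz_1) = beta_2 = C(m,2) = m(m-1)/2
m=5
5*4/2 = 10


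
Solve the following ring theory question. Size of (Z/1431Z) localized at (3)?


3-primary part: 1431=3^3*53
Size=3^3=27


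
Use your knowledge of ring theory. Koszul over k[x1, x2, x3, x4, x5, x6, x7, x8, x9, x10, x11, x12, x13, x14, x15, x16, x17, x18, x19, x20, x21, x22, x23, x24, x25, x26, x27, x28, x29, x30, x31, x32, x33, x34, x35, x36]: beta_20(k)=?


C(n,i)=C(36,20)=7307872110


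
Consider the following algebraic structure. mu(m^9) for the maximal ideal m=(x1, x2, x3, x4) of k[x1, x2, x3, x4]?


Graded Nakayama: mu(m^d) = dim_k (m^d/m^(d+1)) = #degree-9 monomials in 4 vars
C(n+d-1,d)=C(12,9)=220


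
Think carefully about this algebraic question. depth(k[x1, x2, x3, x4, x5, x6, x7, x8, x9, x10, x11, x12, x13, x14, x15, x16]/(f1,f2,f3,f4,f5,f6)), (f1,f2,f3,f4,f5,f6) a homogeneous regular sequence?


depth(R)=16
depth(R/I)=16-6=10


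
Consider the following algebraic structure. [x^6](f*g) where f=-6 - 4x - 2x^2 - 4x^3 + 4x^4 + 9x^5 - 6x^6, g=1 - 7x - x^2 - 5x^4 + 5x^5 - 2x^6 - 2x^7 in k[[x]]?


[x^6] = sum a_i*b_j, i+j=6
  -6*-2=12
  -4*5=-20
  -2*-5=10
  4*-1=-4
  9*-7=-63
  -6*1=-6
Sum=-71


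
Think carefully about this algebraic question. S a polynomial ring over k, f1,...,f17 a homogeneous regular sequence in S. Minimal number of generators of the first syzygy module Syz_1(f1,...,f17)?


Regular sequence => Koszul complex is the minimal free resolution.
Syz_1 minimally generated by Koszul relations f_i*e_j - f_j*e_i (i<j): mu(Syz_1) = beta_2 = C(m,2) = m(m-1)/2
m=17
17*16/2 = 136


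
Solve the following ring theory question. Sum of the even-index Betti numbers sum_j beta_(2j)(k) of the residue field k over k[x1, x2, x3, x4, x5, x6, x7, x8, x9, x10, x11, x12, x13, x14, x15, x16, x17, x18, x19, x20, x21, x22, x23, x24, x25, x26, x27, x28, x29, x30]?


Koszul resolution: beta_i(k)=C(n,i), n=30
sum_even C(30,i) = 2^(n-1) = 2^29 = 536870912


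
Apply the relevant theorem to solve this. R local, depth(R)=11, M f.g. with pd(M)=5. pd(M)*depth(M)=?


pd+depth=11
depth=11-5=6
pd*depth=5*6=30


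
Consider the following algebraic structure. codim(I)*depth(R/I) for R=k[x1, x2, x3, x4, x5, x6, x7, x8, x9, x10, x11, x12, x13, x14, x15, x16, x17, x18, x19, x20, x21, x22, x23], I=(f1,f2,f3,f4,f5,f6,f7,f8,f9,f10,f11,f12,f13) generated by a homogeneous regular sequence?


codim=13, depth=dim(R/I)=23-13=10
Product=13*10=130


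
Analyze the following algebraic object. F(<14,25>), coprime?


gcd(14,25)=1 => F=ab-a-b=14*25-14-25=350-39=311


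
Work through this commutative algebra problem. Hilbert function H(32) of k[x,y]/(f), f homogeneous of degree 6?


H(t)=d for t>=d-1.
d=6, t=32
H(32)=6


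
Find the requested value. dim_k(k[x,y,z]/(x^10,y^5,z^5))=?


Basis: x^iy^jz^k, i<10,j<5,k<5
10*5*5=250


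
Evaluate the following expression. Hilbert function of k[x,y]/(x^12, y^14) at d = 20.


k[x,y], I = (x^12, y^14), d = 20
Need i < 12 and d-i < 14.
Range: 7 <= i <= 11.
H(20) = 5


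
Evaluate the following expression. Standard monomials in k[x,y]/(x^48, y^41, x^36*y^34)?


k[x,y]/I, I = (x^48, y^41, x^36*y^34)
Rect: 48x41=1968. Corner: (48-36)x(41-34)=84.
dim = 1968-84 = 1884


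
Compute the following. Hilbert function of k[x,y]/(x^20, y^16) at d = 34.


k[x,y], I = (x^20, y^16), d = 34
Need i < 20 and d-i < 16.
Range: 19 <= i <= 19.
H(34) = 1


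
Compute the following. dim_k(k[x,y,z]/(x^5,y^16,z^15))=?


Basis: x^iy^jz^k, i<5,j<16,k<15
5*16*15=1200


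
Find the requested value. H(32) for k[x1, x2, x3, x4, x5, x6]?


C(d+n-1,n-1)=C(37,5)=435897


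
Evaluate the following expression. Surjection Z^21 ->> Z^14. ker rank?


rank(ker) = 21-14 = 7


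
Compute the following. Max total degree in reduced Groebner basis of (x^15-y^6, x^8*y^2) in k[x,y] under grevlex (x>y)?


LT(f1)=x^15, LT(f2)=x^8y^2, lcm=x^15y^2
S(f1,f2) = y^2*f1 - x^7*f2 = -y^8
Reduced GB = {f1, f2, y^8}; degrees 15, 10, 8
Max = 15


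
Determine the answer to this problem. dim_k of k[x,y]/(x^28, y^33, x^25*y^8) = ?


k[x,y]/I, I = (x^28, y^33, x^25*y^8)
Rect: 28x33=924. Corner: (28-25)x(33-8)=75.
dim = 924-75 = 849


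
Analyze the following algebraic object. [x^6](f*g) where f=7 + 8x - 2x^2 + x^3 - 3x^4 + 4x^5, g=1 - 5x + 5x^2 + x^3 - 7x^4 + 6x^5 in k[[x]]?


[x^6] = sum a_i*b_j, i+j=6
  8*6=48
  -2*-7=14
  1*1=1
  -3*5=-15
  4*-5=-20
Sum=28


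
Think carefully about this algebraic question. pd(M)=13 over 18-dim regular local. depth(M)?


pd+depth=depth(R)=18
depth=18-13=5


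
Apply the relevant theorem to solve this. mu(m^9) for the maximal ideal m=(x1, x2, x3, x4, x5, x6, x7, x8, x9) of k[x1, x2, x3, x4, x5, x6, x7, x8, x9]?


Graded Nakayama: mu(m^d) = dim_k (m^d/m^(d+1)) = #degree-9 monomials in 9 vars
C(n+d-1,d)=C(17,9)=24310


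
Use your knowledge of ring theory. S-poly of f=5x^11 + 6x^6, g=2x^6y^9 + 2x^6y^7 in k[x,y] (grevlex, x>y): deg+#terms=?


LT(f)=5x^11, LT(g)=2x^6y^9
lcm(LM)=x^11y^9
S(f,g) (scaled by 10 to clear denominators) = 2y^9*f - 5x^5*g = -10x^11y^7 + 12x^6y^9
2 terms, deg 18.
18+2=20


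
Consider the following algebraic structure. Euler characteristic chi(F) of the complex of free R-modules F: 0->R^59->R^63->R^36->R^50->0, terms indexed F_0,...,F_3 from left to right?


chi = sum (-1)^i * rank:
(-1)^0*59=59
(-1)^1*63=-63
(-1)^2*36=36
(-1)^3*50=-50
chi=-18


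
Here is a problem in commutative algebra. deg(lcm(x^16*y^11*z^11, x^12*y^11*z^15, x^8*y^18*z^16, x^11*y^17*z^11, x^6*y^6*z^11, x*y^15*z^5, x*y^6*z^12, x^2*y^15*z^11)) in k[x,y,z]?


lcm = componentwise max:
x: max(16,12,8,11,6,1,1,2)=16
y: max(11,11,18,17,6,15,6,15)=18
z: max(11,15,16,11,11,5,12,11)=16
Total=16+18+16=50


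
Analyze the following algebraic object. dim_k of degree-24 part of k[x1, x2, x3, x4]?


C(d+n-1,n-1)=C(27,3)=2925


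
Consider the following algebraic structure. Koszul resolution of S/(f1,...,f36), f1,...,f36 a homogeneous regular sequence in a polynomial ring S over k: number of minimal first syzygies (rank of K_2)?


Regular sequence => Koszul complex is the minimal free resolution.
Syz_1 minimally generated by Koszul relations f_i*e_j - f_j*e_i (i<j): mu(Syz_1) = beta_2 = C(m,2) = m(m-1)/2
m=36
36*35/2 = 630


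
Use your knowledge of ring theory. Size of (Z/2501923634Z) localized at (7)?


7-primary part: 2501923634=7^9*62
Size=7^9=40353607


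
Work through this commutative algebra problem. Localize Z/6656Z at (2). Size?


2-primary part: 6656=2^9*13
Size=2^9=512


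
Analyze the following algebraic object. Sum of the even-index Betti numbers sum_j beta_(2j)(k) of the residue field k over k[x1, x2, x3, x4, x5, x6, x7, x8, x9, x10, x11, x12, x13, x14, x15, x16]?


Koszul resolution: beta_i(k)=C(n,i), n=16
sum_even C(16,i) = 2^(n-1) = 2^15 = 32768


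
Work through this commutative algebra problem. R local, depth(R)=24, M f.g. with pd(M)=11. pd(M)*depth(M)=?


pd+depth=24
depth=24-11=13
pd*depth=11*13=143


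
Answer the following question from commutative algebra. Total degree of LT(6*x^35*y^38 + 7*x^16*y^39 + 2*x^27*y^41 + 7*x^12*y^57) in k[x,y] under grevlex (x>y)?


LT: 6*x^35*y^38
deg_x=35, deg_y=38
Total=35+38=73


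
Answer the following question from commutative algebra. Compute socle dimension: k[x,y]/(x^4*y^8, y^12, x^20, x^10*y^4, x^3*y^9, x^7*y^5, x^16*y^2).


Socle = ann(m) = span of standard monomials u with x*u, y*u in I (staircase corners).
Minimal generators: x^20, x^16*y^2, x^10*y^4, x^7*y^5, x^4*y^8, x^3*y^9, y^12
Corners: x^2y^11, x^3y^8, x^6y^7, x^9y^4, x^15y^3, x^19y
Socle dim=6


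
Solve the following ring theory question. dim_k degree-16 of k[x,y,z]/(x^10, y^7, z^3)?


Need i<10, j<7, k<3 with i+j+k=16.
For each i, j ranges over max(0,16-i-2)..min(6,16-i):
  i=0: j in [14,6] -> 0
  i=1: j in [13,6] -> 0
  i=2: j in [12,6] -> 0
  i=3: j in [11,6] -> 0
  i=4: j in [10,6] -> 0
  i=5: j in [9,6] -> 0
  i=6: j in [8,6] -> 0
  i=7: j in [7,6] -> 0
  i=8: j in [6,6] -> 1
  i=9: j in [5,6] -> 2
H(16) = 0+0+0+0+0+0+0+0+1+2 = 3


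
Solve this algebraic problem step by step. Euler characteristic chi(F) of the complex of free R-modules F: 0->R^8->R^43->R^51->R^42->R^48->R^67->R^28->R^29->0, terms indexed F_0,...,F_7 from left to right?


chi = sum (-1)^i * rank:
(-1)^0*8=8
(-1)^1*43=-43
(-1)^2*51=51
(-1)^3*42=-42
(-1)^4*48=48
(-1)^5*67=-67
(-1)^6*28=28
(-1)^7*29=-29
chi=-46


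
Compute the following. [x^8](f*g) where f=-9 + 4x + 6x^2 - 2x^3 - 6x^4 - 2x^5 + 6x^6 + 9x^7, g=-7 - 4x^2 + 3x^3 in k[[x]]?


[x^8] = sum a_i*b_j, i+j=8
  -2*3=-6
  6*-4=-24
Sum=-30


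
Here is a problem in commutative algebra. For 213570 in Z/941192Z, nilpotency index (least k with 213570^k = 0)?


213570^k mod 941192:
k=1: 213570
k=2: 98196
k=3: 79576
k=4: 883568
k=5: 268912
k=6: 0
First zero at k = 6


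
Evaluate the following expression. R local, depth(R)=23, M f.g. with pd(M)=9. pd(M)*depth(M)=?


pd+depth=23
depth=23-9=14
pd*depth=9*14=126


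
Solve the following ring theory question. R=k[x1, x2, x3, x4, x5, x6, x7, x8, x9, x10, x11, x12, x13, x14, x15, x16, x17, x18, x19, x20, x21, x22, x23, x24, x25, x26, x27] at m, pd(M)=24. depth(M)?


pd+depth=depth(R)=27
depth=27-24=3


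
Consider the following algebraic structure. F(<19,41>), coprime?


gcd(19,41)=1 => F=ab-a-b=19*41-19-41=779-60=719


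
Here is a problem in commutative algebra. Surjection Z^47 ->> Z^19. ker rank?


rank(ker) = 47-19 = 28


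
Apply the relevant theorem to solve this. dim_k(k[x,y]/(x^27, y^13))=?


Basis: x^i*y^j, i<27, j<13
27*13=351


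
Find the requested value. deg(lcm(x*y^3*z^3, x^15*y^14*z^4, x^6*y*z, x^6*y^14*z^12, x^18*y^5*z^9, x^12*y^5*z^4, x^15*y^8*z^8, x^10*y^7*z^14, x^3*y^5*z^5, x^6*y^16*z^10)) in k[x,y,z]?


lcm = componentwise max:
x: max(1,15,6,6,18,12,15,10,3,6)=18
y: max(3,14,1,14,5,5,8,7,5,16)=16
z: max(3,4,1,12,9,4,8,14,5,10)=14
Total=18+16+14=48


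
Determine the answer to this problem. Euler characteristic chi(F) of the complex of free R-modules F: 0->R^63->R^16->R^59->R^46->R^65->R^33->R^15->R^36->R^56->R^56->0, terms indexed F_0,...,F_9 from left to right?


chi = sum (-1)^i * rank:
(-1)^0*63=63
(-1)^1*16=-16
(-1)^2*59=59
(-1)^3*46=-46
(-1)^4*65=65
(-1)^5*33=-33
(-1)^6*15=15
(-1)^7*36=-36
(-1)^8*56=56
(-1)^9*56=-56
chi=71


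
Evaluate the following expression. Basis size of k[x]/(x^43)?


Basis: 1,x,...,x^42
dim=43


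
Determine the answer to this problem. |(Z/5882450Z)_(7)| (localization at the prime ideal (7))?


7-primary part: 5882450=7^6*50
Size=7^6=117649


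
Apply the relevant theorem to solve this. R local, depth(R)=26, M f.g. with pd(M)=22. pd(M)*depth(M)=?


pd+depth=26
depth=26-22=4
pd*depth=22*4=88


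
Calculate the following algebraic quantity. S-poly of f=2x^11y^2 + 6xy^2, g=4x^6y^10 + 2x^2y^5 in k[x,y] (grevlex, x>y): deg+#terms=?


LT(f)=2x^11y^2, LT(g)=4x^6y^10
lcm(LM)=x^11y^10
S(f,g) (scaled by 8 to clear denominators) = 4y^8*f - 2x^5*g = -4x^7y^5 + 24xy^10
2 terms, deg 12.
12+2=14


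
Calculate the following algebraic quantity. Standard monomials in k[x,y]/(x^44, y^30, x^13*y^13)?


k[x,y]/I, I = (x^44, y^30, x^13*y^13)
Rect: 44x30=1320. Corner: (44-13)x(30-13)=527.
dim = 1320-527 = 793


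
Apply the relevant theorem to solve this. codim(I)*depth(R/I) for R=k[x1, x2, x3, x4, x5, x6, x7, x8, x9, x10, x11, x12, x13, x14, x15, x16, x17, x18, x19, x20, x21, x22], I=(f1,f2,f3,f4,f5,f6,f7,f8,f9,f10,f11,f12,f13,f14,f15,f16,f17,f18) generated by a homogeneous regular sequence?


codim=18, depth=dim(R/I)=22-18=4
Product=18*4=72


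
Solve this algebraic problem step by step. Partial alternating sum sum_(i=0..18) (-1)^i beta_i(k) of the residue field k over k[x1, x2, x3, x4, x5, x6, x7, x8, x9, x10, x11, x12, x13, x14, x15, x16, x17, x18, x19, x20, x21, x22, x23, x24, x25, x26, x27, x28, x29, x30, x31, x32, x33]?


Koszul resolution: beta_i(k)=C(n,i), n=33
sum_(i=0..p) (-1)^i C(n,i) = (-1)^p C(n-1,p)
(-1)^18*C(32,18) = (-1)^18*471435600 = 471435600


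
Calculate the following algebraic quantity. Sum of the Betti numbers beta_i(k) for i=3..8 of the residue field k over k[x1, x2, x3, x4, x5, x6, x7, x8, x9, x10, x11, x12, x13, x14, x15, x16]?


Koszul resolution: beta_i(k)=C(n,i), n=16
C(16,3)=560, C(16,4)=1820, C(16,5)=4368, C(16,6)=8008, C(16,7)=11440, C(16,8)=12870
Sum=39066


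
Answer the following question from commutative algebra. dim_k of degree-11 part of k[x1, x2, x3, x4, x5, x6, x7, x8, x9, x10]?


C(d+n-1,n-1)=C(20,9)=167960


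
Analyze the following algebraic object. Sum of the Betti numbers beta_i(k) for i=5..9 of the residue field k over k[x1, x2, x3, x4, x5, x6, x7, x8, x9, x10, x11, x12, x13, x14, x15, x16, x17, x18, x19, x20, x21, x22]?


Koszul resolution: beta_i(k)=C(n,i), n=22
C(22,5)=26334, C(22,6)=74613, C(22,7)=170544, C(22,8)=319770, C(22,9)=497420
Sum=1088681


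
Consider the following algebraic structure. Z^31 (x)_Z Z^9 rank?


rank(M(x)N) = rank(M)*rank(N)
31*9 = 279


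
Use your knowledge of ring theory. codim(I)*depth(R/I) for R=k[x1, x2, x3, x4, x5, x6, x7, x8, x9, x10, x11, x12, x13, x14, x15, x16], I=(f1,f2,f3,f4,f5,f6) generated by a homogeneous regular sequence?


codim=6, depth=dim(R/I)=16-6=10
Product=6*10=60


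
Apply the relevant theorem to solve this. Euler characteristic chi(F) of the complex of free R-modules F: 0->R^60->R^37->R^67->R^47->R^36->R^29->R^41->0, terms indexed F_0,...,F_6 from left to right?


chi = sum (-1)^i * rank:
(-1)^0*60=60
(-1)^1*37=-37
(-1)^2*67=67
(-1)^3*47=-47
(-1)^4*36=36
(-1)^5*29=-29
(-1)^6*41=41
chi=91


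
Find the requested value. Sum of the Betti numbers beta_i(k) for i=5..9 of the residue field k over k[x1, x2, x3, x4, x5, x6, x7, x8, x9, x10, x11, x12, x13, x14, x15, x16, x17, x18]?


Koszul resolution: beta_i(k)=C(n,i), n=18
C(18,5)=8568, C(18,6)=18564, C(18,7)=31824, C(18,8)=43758, C(18,9)=48620
Sum=151334


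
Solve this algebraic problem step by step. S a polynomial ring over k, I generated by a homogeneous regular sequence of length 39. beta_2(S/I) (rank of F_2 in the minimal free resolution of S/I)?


Regular sequence => Koszul complex is the minimal free resolution.
Syz_1 minimally generated by Koszul relations f_i*e_j - f_j*e_i (i<j): mu(Syz_1) = beta_2 = C(m,2) = m(m-1)/2
m=39
39*38/2 = 741


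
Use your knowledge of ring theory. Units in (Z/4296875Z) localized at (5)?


Local ring = Z/390625Z.
phi(390625) = 5^7*(5-1) = 312500


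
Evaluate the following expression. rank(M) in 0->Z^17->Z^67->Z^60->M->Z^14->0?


Alt sum=0:
(-1)^0*17 + (-1)^1*67 + (-1)^2*60 + (-1)^3*? + (-1)^4*14=0
rank(M)=24


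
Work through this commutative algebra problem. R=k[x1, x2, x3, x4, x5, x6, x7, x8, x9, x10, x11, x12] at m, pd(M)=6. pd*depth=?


pd+depth=12
depth=12-6=6
pd*depth=6*6=36


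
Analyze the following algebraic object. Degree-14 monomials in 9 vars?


C(d+n-1,n-1)=C(22,8)=319770


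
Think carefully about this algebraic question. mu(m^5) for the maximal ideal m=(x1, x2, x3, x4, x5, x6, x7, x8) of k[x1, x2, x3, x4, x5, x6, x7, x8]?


Graded Nakayama: mu(m^d) = dim_k (m^d/m^(d+1)) = #degree-5 monomials in 8 vars
C(n+d-1,d)=C(12,5)=792


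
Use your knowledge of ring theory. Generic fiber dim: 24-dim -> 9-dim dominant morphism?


dim(fiber)=dim(X)-dim(Y)=24-9=15


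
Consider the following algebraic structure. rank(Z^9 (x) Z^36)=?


rank(M(x)N) = rank(M)*rank(N)
9*36 = 324


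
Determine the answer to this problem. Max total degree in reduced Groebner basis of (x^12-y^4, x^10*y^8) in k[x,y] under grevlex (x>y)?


LT(f1)=x^12, LT(f2)=x^10y^8, lcm=x^12y^8
S(f1,f2) = y^8*f1 - x^2*f2 = -y^12
Reduced GB = {f1, f2, y^12}; degrees 12, 18, 12
Max = 18


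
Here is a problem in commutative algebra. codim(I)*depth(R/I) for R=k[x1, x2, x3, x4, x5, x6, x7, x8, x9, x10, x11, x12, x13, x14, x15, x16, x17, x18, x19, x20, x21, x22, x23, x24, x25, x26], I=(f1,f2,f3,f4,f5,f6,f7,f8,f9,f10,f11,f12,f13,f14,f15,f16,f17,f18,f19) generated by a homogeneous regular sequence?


codim=19, depth=dim(R/I)=26-19=7
Product=19*7=133


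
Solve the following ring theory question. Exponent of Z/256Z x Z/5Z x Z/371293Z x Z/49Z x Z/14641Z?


Exponent = lcm of the cyclic orders; pairwise coprime => product.
2^8*5^1*13^5*7^2*11^4=256*5*371293*49*14641=340952242991360


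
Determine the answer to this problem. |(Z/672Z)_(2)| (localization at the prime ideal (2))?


2-primary part: 672=2^5*21
Size=2^5=32


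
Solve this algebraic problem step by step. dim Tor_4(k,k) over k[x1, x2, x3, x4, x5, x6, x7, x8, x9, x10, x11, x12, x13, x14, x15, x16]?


Koszul: C(n,i)=C(16,4)=1820


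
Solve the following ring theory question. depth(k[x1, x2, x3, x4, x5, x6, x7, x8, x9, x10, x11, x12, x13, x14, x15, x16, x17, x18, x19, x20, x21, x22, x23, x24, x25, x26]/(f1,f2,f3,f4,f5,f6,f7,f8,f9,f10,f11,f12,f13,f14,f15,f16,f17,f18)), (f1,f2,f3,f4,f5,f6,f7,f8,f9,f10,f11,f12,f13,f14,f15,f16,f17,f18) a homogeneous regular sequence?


depth(R)=26
depth(R/I)=26-18=8


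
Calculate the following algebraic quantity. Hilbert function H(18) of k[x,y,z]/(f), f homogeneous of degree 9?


C(20,2)-C(11,2)=190-55=135


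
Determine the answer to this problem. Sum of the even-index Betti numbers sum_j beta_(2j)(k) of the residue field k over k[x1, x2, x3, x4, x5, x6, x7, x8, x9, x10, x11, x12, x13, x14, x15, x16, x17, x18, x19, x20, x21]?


Koszul resolution: beta_i(k)=C(n,i), n=21
sum_even C(21,i) = 2^(n-1) = 2^20 = 1048576


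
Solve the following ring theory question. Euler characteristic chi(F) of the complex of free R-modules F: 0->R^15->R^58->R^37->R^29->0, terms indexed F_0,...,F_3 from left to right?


chi = sum (-1)^i * rank:
(-1)^0*15=15
(-1)^1*58=-58
(-1)^2*37=37
(-1)^3*29=-29
chi=-35


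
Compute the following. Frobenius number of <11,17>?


gcd(11,17)=1 => F=ab-a-b=11*17-11-17=187-28=159


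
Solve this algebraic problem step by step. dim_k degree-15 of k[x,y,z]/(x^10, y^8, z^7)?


Need i<10, j<8, k<7 with i+j+k=15.
For each i, j ranges over max(0,15-i-6)..min(7,15-i):
  i=0: j in [9,7] -> 0
  i=1: j in [8,7] -> 0
  i=2: j in [7,7] -> 1
  i=3: j in [6,7] -> 2
  i=4: j in [5,7] -> 3
  i=5: j in [4,7] -> 4
  i=6: j in [3,7] -> 5
  i=7: j in [2,7] -> 6
  i=8: j in [1,7] -> 7
  i=9: j in [0,6] -> 7
H(15) = 0+0+1+2+3+4+5+6+7+7 = 35


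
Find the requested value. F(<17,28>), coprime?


gcd(17,28)=1 => F=ab-a-b=17*28-17-28=476-45=431


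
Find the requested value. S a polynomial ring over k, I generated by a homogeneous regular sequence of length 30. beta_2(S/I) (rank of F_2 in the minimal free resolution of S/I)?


Regular sequence => Koszul complex is the minimal free resolution.
Syz_1 minimally generated by Koszul relations f_i*e_j - f_j*e_i (i<j): mu(Syz_1) = beta_2 = C(m,2) = m(m-1)/2
m=30
30*29/2 = 435


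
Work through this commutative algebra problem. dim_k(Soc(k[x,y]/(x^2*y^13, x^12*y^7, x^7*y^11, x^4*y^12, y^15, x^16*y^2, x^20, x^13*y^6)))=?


Socle = ann(m) = span of standard monomials u with x*u, y*u in I (staircase corners).
Minimal generators: x^20, x^16*y^2, x^13*y^6, x^12*y^7, x^7*y^11, x^4*y^12, x^2*y^13, y^15
Corners: xy^14, x^3y^12, x^6y^11, x^11y^10, x^12y^6, x^15y^5, x^19y
Socle dim=7


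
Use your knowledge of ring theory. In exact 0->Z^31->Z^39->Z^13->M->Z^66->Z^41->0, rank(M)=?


Alt sum=0:
(-1)^0*31 + (-1)^1*39 + (-1)^2*13 + (-1)^3*? + (-1)^4*66 + (-1)^5*41=0
rank(M)=30


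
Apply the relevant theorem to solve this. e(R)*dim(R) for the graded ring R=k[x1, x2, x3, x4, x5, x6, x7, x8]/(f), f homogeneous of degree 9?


e(R)=deg(f)=9, dim(R)=8-1=7
e*dim=9*7=63


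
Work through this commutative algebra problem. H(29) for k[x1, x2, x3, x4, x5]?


C(d+n-1,n-1)=C(33,4)=40920


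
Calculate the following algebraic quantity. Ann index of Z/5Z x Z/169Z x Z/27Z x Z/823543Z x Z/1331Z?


Exponent = lcm of the cyclic orders; pairwise coprime => product.
5^1*13^2*3^3*7^7*11^3=5*169*27*823543*1331=25008336748395


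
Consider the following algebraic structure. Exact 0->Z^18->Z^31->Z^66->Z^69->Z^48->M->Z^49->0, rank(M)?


Alt sum=0:
(-1)^0*18 + (-1)^1*31 + (-1)^2*66 + (-1)^3*69 + (-1)^4*48 + (-1)^5*? + (-1)^6*49=0
rank(M)=81


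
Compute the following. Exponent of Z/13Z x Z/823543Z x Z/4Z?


Exponent = lcm of the cyclic orders; pairwise coprime => product.
13^1*7^7*2^2=13*823543*4=42824236


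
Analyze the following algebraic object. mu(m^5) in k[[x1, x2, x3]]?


C(n+d-1,d)=C(7,5)=21


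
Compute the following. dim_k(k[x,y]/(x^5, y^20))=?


Basis: x^i*y^j, i<5, j<20
5*20=100


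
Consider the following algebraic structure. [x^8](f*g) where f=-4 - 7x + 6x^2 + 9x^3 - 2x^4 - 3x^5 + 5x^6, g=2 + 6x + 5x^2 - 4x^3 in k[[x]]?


[x^8] = sum a_i*b_j, i+j=8
  -3*-4=12
  5*5=25
Sum=37


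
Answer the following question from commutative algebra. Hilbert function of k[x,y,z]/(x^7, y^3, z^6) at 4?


Need i<7, j<3, k<6 with i+j+k=4.
For each i, j ranges over max(0,4-i-5)..min(2,4-i):
  i=0: j in [0,2] -> 3
  i=1: j in [0,2] -> 3
  i=2: j in [0,2] -> 3
  i=3: j in [0,1] -> 2
  i=4: j in [0,0] -> 1
H(4) = 3+3+3+2+1 = 12


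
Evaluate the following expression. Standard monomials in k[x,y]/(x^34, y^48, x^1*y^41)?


k[x,y]/I, I = (x^34, y^48, x^1*y^41)
Rect: 34x48=1632. Corner: (34-1)x(48-41)=231.
dim = 1632-231 = 1401


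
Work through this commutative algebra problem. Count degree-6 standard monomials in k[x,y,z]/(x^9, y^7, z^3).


Need i<9, j<7, k<3 with i+j+k=6.
For each i, j ranges over max(0,6-i-2)..min(6,6-i):
  i=0: j in [4,6] -> 3
  i=1: j in [3,5] -> 3
  i=2: j in [2,4] -> 3
  i=3: j in [1,3] -> 3
  i=4: j in [0,2] -> 3
  i=5: j in [0,1] -> 2
  i=6: j in [0,0] -> 1
H(6) = 3+3+3+3+3+2+1 = 18


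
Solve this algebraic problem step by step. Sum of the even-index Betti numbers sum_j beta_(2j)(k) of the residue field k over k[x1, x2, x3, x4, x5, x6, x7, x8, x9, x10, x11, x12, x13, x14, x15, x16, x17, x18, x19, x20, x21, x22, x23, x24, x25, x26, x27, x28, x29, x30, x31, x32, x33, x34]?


Koszul resolution: beta_i(k)=C(n,i), n=34
sum_even C(34,i) = 2^(n-1) = 2^33 = 8589934592


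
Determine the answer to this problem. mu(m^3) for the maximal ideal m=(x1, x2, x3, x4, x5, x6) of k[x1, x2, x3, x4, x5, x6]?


Graded Nakayama: mu(m^d) = dim_k (m^d/m^(d+1)) = #degree-3 monomials in 6 vars
C(n+d-1,d)=C(8,3)=56


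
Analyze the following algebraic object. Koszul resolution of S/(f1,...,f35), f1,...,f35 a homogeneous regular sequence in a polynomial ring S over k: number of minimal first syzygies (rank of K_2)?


Regular sequence => Koszul complex is the minimal free resolution.
Syz_1 minimally generated by Koszul relations f_i*e_j - f_j*e_i (i<j): mu(Syz_1) = beta_2 = C(m,2) = m(m-1)/2
m=35
35*34/2 = 595


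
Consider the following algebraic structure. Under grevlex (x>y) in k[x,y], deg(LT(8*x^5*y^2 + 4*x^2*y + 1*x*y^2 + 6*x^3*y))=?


LT: 8*x^5*y^2
deg_x=5, deg_y=2
Total=5+2=7


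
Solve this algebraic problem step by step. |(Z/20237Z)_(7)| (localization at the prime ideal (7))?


7-primary part: 20237=7^3*59
Size=7^3=343


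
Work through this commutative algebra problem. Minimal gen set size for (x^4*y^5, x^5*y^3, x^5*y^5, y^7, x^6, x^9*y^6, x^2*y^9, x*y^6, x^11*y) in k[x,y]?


Remove redundant (divisible by others).
x^9*y^6 redundant.
x^5*y^5 redundant.
x^11*y redundant.
x^2*y^9 redundant.
Min: x^6, x^5*y^3, x^4*y^5, x*y^6, y^7
Count=5


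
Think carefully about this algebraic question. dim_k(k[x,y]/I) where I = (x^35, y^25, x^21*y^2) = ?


k[x,y]/I, I = (x^35, y^25, x^21*y^2)
Rect: 35x25=875. Corner: (35-21)x(25-2)=322.
dim = 875-322 = 553


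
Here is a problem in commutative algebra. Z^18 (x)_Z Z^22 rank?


rank(M(x)N) = rank(M)*rank(N)
18*22 = 396


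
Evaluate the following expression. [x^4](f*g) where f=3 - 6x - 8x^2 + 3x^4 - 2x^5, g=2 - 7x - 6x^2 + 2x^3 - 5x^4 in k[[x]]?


[x^4] = sum a_i*b_j, i+j=4
  3*-5=-15
  -6*2=-12
  -8*-6=48
  3*2=6
Sum=27


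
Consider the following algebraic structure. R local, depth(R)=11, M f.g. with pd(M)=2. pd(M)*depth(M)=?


pd+depth=11
depth=11-2=9
pd*depth=2*9=18


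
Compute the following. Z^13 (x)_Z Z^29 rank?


rank(M(x)N) = rank(M)*rank(N)
13*29 = 377


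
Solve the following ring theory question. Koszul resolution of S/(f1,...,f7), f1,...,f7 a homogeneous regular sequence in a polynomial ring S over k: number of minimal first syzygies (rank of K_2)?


Regular sequence => Koszul complex is the minimal free resolution.
Syz_1 minimally generated by Koszul relations f_i*e_j - f_j*e_i (i<j): mu(Syz_1) = beta_2 = C(m,2) = m(m-1)/2
m=7
7*6/2 = 21


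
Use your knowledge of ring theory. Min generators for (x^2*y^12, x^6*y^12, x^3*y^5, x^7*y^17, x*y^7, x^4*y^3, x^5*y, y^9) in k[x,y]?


Remove redundant (divisible by others).
x^2*y^12 redundant.
x^6*y^12 redundant.
x^7*y^17 redundant.
Min: x^5*y, x^4*y^3, x^3*y^5, x*y^7, y^9
Count=5


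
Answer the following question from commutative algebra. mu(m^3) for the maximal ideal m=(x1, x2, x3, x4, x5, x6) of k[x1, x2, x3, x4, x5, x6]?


Graded Nakayama: mu(m^d) = dim_k (m^d/m^(d+1)) = #degree-3 monomials in 6 vars
C(n+d-1,d)=C(8,3)=56


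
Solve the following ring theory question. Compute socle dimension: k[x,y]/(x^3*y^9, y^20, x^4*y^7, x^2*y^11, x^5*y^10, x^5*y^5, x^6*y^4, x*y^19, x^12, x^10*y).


Socle = ann(m) = span of standard monomials u with x*u, y*u in I (staircase corners).
Redundant generators: x^5*y^10
Minimal generators: x^12, x^10*y, x^6*y^4, x^5*y^5, x^4*y^7, x^3*y^9, x^2*y^11, x*y^19, y^20
Corners: y^19, xy^18, x^2y^10, x^3y^8, x^4y^6, x^5y^4, x^9y^3, x^11
Socle dim=8


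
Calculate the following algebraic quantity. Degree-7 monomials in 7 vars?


C(d+n-1,n-1)=C(13,6)=1716


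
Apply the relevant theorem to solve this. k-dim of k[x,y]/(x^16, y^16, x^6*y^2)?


k[x,y]/I, I = (x^16, y^16, x^6*y^2)
Rect: 16x16=256. Corner: (16-6)x(16-2)=140.
dim = 256-140 = 116


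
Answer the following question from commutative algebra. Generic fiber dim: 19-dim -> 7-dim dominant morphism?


dim(fiber)=dim(X)-dim(Y)=19-7=12


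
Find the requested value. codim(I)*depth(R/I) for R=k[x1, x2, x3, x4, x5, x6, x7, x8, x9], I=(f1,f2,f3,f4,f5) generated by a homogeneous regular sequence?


codim=5, depth=dim(R/I)=9-5=4
Product=5*4=20


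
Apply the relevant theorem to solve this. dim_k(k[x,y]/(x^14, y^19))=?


Basis: x^i*y^j, i<14, j<19
14*19=266


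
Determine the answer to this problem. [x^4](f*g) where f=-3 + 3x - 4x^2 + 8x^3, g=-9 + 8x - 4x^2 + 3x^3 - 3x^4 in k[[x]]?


[x^4] = sum a_i*b_j, i+j=4
  -3*-3=9
  3*3=9
  -4*-4=16
  8*8=64
Sum=98


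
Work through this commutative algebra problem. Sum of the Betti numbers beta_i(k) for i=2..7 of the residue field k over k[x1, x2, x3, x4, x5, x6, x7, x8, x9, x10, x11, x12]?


Koszul resolution: beta_i(k)=C(n,i), n=12
C(12,2)=66, C(12,3)=220, C(12,4)=495, C(12,5)=792, C(12,6)=924, C(12,7)=792
Sum=3289
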